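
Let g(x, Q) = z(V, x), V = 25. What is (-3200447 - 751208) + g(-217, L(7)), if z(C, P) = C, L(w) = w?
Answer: -3951630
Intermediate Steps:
g(x, Q) = 25
(-3200447 - 751208) + g(-217, L(7)) = (-3200447 - 751208) + 25 = -3951655 + 25 = -3951630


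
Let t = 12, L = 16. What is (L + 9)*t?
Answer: 300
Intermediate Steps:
(L + 9)*t = (16 + 9)*12 = 25*12 = 300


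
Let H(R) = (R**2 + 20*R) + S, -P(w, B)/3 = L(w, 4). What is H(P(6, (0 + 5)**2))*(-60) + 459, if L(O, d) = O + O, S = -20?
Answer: -32901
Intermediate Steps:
L(O, d) = 2*O
P(w, B) = -6*w
H(R) = -20 + R**2 + 20*R (H(R) = (R**2 + 20*R) - 20 = -20 + R**2 + 20*R)
H(P(6, (0 + 5)**2))*(-60) + 459 = (-20 + (-6*6)**2 + 20*(-6*6))*(-60) + 459 = (-20 + (-36)**2 + 20*(-36))*(-60) + 459 = (-20 + 1296 - 720)*(-60) + 459 = 556*(-60) + 459 = -33360 + 459 = -32901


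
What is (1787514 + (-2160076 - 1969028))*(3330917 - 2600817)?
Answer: -1709594859000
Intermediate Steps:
(1787514 + (-2160076 - 1969028))*(3330917 - 2600817) = (1787514 - 4129104)*730100 = -2341590*730100 = -1709594859000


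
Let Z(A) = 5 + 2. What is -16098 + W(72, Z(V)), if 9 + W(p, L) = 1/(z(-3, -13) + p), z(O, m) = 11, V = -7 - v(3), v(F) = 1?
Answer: -1336880/83 ≈ -16107.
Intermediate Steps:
V = -8 (V = -7 - 1*1 = -7 - 1 = -8)
Z(A) = 7
W(p, L) = -9 + 1/(11 + p)
-16098 + W(72, Z(V)) = -16098 + (-98 - 9*72)/(11 + 72) = -16098 + (-98 - 648)/83 = -16098 + (1/83)*(-746) = -16098 - 746/83 = -1336880/83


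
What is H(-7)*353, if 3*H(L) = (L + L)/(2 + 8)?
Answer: -2471/15 ≈ -164.73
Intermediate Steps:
H(L) = L/15 (H(L) = ((L + L)/(2 + 8))/3 = ((2*L)/10)/3 = ((2*L)*(1/10))/3 = (L/5)/3 = L/15)
H(-7)*353 = ((1/15)*(-7))*353 = -7/15*353 = -2471/15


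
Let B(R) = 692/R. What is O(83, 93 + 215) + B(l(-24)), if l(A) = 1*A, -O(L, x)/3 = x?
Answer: -5717/6 ≈ -952.83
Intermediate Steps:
O(L, x) = -3*x
l(A) = A
O(83, 93 + 215) + B(l(-24)) = -3*(93 + 215) + 692/(-24) = -3*308 + 692*(-1/24) = -924 - 173/6 = -5717/6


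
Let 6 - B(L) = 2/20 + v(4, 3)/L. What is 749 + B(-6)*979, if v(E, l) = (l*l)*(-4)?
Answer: 6511/10 ≈ 651.10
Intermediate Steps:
v(E, l) = -4*l² (v(E, l) = l²*(-4) = -4*l²)
B(L) = 59/10 + 36/L (B(L) = 6 - (2/20 + (-4*3²)/L) = 6 - (2*(1/20) + (-4*9)/L) = 6 - (⅒ - 36/L) = 6 + (-⅒ + 36/L) = 59/10 + 36/L)
749 + B(-6)*979 = 749 + (59/10 + 36/(-6))*979 = 749 + (59/10 + 36*(-⅙))*979 = 749 + (59/10 - 6)*979 = 749 - ⅒*979 = 749 - 979/10 = 6511/10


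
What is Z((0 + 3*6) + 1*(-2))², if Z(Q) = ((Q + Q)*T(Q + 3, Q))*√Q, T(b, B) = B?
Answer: 4194304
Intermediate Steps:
Z(Q) = 2*Q^(5/2) (Z(Q) = ((Q + Q)*Q)*√Q = ((2*Q)*Q)*√Q = (2*Q²)*√Q = 2*Q^(5/2))
Z((0 + 3*6) + 1*(-2))² = (2*((0 + 3*6) + 1*(-2))^(5/2))² = (2*((0 + 18) - 2)^(5/2))² = (2*(18 - 2)^(5/2))² = (2*16^(5/2))² = (2*1024)² = 2048² = 4194304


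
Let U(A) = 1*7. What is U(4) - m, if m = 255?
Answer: -248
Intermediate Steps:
U(A) = 7
U(4) - m = 7 - 1*255 = 7 - 255 = -248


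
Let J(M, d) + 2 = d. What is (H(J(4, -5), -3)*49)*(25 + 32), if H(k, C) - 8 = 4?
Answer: 33516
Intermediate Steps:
J(M, d) = -2 + d
H(k, C) = 12 (H(k, C) = 8 + 4 = 12)
(H(J(4, -5), -3)*49)*(25 + 32) = (12*49)*(25 + 32) = 588*57 = 33516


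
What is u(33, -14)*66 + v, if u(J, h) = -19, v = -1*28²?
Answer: -2038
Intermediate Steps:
v = -784 (v = -1*784 = -784)
u(33, -14)*66 + v = -19*66 - 784 = -1254 - 784 = -2038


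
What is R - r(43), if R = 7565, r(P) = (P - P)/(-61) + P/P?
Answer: 7564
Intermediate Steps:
r(P) = 1 (r(P) = 0*(-1/61) + 1 = 0 + 1 = 1)
R - r(43) = 7565 - 1*1 = 7565 - 1 = 7564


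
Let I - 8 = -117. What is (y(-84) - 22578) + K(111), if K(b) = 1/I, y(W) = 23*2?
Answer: -2455989/109 ≈ -22532.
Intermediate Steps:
I = -109 (I = 8 - 117 = -109)
y(W) = 46
K(b) = -1/109 (K(b) = 1/(-109) = -1/109)
(y(-84) - 22578) + K(111) = (46 - 22578) - 1/109 = -22532 - 1/109 = -2455989/109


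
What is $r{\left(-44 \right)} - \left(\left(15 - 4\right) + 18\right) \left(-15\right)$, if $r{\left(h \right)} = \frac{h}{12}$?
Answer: $\frac{1294}{3} \approx 431.33$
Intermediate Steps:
$r{\left(h \right)} = \frac{h}{12}$ ($r{\left(h \right)} = h \frac{1}{12} = \frac{h}{12}$)
$r{\left(-44 \right)} - \left(\left(15 - 4\right) + 18\right) \left(-15\right) = \frac{1}{12} \left(-44\right) - \left(\left(15 - 4\right) + 18\right) \left(-15\right) = - \frac{11}{3} - \left(11 + 18\right) \left(-15\right) = - \frac{11}{3} - 29 \left(-15\right) = - \frac{11}{3} - -435 = - \frac{11}{3} + 435 = \frac{1294}{3}$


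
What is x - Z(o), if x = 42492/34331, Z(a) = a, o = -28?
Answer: 1003760/34331 ≈ 29.238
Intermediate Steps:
x = 42492/34331 (x = 42492*(1/34331) = 42492/34331 ≈ 1.2377)
x - Z(o) = 42492/34331 - 1*(-28) = 42492/34331 + 28 = 1003760/34331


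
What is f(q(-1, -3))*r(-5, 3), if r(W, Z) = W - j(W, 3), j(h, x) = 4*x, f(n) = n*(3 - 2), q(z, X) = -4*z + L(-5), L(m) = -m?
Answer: -153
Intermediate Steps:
q(z, X) = 5 - 4*z (q(z, X) = -4*z - 1*(-5) = -4*z + 5 = 5 - 4*z)
f(n) = n (f(n) = n*1 = n)
r(W, Z) = -12 + W (r(W, Z) = W - 4*3 = W - 1*12 = W - 12 = -12 + W)
f(q(-1, -3))*r(-5, 3) = (5 - 4*(-1))*(-12 - 5) = (5 + 4)*(-17) = 9*(-17) = -153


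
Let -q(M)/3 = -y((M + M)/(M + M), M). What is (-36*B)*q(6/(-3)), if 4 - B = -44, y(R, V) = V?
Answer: 10368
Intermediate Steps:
B = 48 (B = 4 - 1*(-44) = 4 + 44 = 48)
q(M) = 3*M (q(M) = -(-3)*M = 3*M)
(-36*B)*q(6/(-3)) = (-36*48)*(3*(6/(-3))) = -5184*6*(-⅓) = -5184*(-2) = -1728*(-6) = 10368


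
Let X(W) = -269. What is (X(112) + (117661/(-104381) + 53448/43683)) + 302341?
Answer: 459116884377427/1519891741 ≈ 3.0207e+5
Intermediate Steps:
(X(112) + (117661/(-104381) + 53448/43683)) + 302341 = (-269 + (117661/(-104381) + 53448/43683)) + 302341 = (-269 + (117661*(-1/104381) + 53448*(1/43683))) + 302341 = (-269 + (-117661/104381 + 17816/14561)) + 302341 = (-269 + 146390075/1519891741) + 302341 = -408704488254/1519891741 + 302341 = 459116884377427/1519891741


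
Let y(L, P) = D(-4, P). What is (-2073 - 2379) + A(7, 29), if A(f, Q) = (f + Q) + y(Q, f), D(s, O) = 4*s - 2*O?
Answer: -4446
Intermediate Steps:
D(s, O) = -2*O + 4*s
y(L, P) = -16 - 2*P (y(L, P) = -2*P + 4*(-4) = -2*P - 16 = -16 - 2*P)
A(f, Q) = -16 + Q - f (A(f, Q) = (f + Q) + (-16 - 2*f) = (Q + f) + (-16 - 2*f) = -16 + Q - f)
(-2073 - 2379) + A(7, 29) = (-2073 - 2379) + (-16 + 29 - 1*7) = -4452 + (-16 + 29 - 7) = -4452 + 6 = -4446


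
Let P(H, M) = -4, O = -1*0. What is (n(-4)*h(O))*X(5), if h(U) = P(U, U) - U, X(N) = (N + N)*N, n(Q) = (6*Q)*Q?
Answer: -19200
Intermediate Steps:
n(Q) = 6*Q²
O = 0
X(N) = 2*N² (X(N) = (2*N)*N = 2*N²)
h(U) = -4 - U
(n(-4)*h(O))*X(5) = ((6*(-4)²)*(-4 - 1*0))*(2*5²) = ((6*16)*(-4 + 0))*(2*25) = (96*(-4))*50 = -384*50 = -19200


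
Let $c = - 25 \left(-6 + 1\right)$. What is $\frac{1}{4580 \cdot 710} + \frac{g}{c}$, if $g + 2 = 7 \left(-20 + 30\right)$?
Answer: $\frac{8844901}{16259000} \approx 0.544$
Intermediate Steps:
$c = 125$ ($c = \left(-25\right) \left(-5\right) = 125$)
$g = 68$ ($g = -2 + 7 \left(-20 + 30\right) = -2 + 7 \cdot 10 = -2 + 70 = 68$)
$\frac{1}{4580 \cdot 710} + \frac{g}{c} = \frac{1}{4580 \cdot 710} + \frac{68}{125} = \frac{1}{4580} \cdot \frac{1}{710} + 68 \cdot \frac{1}{125} = \frac{1}{3251800} + \frac{68}{125} = \frac{8844901}{16259000}$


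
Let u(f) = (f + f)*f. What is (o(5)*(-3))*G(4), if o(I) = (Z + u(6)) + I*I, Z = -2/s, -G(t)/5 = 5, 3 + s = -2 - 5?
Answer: 7290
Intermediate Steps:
s = -10 (s = -3 + (-2 - 5) = -3 - 7 = -10)
G(t) = -25 (G(t) = -5*5 = -25)
u(f) = 2*f² (u(f) = (2*f)*f = 2*f²)
Z = ⅕ (Z = -2/(-10) = -2*(-⅒) = ⅕ ≈ 0.20000)
o(I) = 361/5 + I² (o(I) = (⅕ + 2*6²) + I*I = (⅕ + 2*36) + I² = (⅕ + 72) + I² = 361/5 + I²)
(o(5)*(-3))*G(4) = ((361/5 + 5²)*(-3))*(-25) = ((361/5 + 25)*(-3))*(-25) = ((486/5)*(-3))*(-25) = -1458/5*(-25) = 7290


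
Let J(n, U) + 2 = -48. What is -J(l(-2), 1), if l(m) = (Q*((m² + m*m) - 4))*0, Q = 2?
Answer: 50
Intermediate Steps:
l(m) = 0 (l(m) = (2*((m² + m*m) - 4))*0 = (2*((m² + m²) - 4))*0 = (2*(2*m² - 4))*0 = (2*(-4 + 2*m²))*0 = (-8 + 4*m²)*0 = 0)
J(n, U) = -50 (J(n, U) = -2 - 48 = -50)
-J(l(-2), 1) = -1*(-50) = 50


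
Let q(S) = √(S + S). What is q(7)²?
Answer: 14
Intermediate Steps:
q(S) = √2*√S (q(S) = √(2*S) = √2*√S)
q(7)² = (√2*√7)² = (√14)² = 14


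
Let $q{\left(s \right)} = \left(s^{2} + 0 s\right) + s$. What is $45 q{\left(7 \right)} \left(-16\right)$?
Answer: $-40320$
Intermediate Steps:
$q{\left(s \right)} = s + s^{2}$ ($q{\left(s \right)} = \left(s^{2} + 0\right) + s = s^{2} + s = s + s^{2}$)
$45 q{\left(7 \right)} \left(-16\right) = 45 \cdot 7 \left(1 + 7\right) \left(-16\right) = 45 \cdot 7 \cdot 8 \left(-16\right) = 45 \cdot 56 \left(-16\right) = 2520 \left(-16\right) = -40320$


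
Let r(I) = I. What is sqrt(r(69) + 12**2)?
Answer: sqrt(213) ≈ 14.595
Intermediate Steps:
sqrt(r(69) + 12**2) = sqrt(69 + 12**2) = sqrt(69 + 144) = sqrt(213)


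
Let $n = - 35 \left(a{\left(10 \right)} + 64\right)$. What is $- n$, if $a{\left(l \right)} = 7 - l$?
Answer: $2135$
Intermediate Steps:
$n = -2135$ ($n = - 35 \left(\left(7 - 10\right) + 64\right) = - 35 \left(-3 + 64\right) = \left(-35\right) 61 = -2135$)
$- n = \left(-1\right) \left(-2135\right) = 2135$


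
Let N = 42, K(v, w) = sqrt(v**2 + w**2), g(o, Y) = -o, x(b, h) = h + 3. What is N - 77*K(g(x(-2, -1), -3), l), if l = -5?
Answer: 42 - 77*sqrt(29) ≈ -372.66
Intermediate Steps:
x(b, h) = 3 + h
N - 77*K(g(x(-2, -1), -3), l) = 42 - 77*sqrt((-(3 - 1))**2 + (-5)**2) = 42 - 77*sqrt((-1*2)**2 + 25) = 42 - 77*sqrt((-2)**2 + 25) = 42 - 77*sqrt(4 + 25) = 42 - 77*sqrt(29)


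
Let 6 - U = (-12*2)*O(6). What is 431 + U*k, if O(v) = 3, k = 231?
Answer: 18449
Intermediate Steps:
U = 78 (U = 6 - (-12*2)*3 = 6 - (-6*4)*3 = 6 - (-24)*3 = 6 - 1*(-72) = 6 + 72 = 78)
431 + U*k = 431 + 78*231 = 431 + 18018 = 18449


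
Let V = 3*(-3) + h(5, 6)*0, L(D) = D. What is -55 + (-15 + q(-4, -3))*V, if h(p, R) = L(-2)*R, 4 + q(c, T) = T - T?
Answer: 116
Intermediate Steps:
q(c, T) = -4 (q(c, T) = -4 + (T - T) = -4 + 0 = -4)
h(p, R) = -2*R
V = -9 (V = 3*(-3) - 2*6*0 = -9 - 12*0 = -9 + 0 = -9)
-55 + (-15 + q(-4, -3))*V = -55 + (-15 - 4)*(-9) = -55 - 19*(-9) = -55 + 171 = 116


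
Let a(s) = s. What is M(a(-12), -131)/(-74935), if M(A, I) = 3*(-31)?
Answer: 93/74935 ≈ 0.0012411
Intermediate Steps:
M(A, I) = -93
M(a(-12), -131)/(-74935) = -93/(-74935) = -93*(-1/74935) = 93/74935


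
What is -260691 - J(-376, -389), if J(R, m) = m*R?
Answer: -406955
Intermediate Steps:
J(R, m) = R*m
-260691 - J(-376, -389) = -260691 - (-376)*(-389) = -260691 - 1*146264 = -260691 - 146264 = -406955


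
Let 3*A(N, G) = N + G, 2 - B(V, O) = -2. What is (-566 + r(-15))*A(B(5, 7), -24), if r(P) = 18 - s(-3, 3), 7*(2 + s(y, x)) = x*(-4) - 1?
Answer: 76180/21 ≈ 3627.6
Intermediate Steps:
B(V, O) = 4 (B(V, O) = 2 - 1*(-2) = 2 + 2 = 4)
s(y, x) = -15/7 - 4*x/7 (s(y, x) = -2 + (x*(-4) - 1)/7 = -2 + (-4*x - 1)/7 = -2 + (-1 - 4*x)/7 = -2 + (-1/7 - 4*x/7) = -15/7 - 4*x/7)
r(P) = 153/7 (r(P) = 18 - (-15/7 - 4/7*3) = 18 - (-15/7 - 12/7) = 18 - 1*(-27/7) = 18 + 27/7 = 153/7)
A(N, G) = G/3 + N/3 (A(N, G) = (N + G)/3 = (G + N)/3 = G/3 + N/3)
(-566 + r(-15))*A(B(5, 7), -24) = (-566 + 153/7)*((1/3)*(-24) + (1/3)*4) = -3809*(-8 + 4/3)/7 = -3809/7*(-20/3) = 76180/21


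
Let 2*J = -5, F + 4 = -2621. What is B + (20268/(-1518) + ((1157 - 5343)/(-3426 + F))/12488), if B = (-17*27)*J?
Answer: 1548753731381/1365565476 ≈ 1134.1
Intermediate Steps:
F = -2625 (F = -4 - 2621 = -2625)
J = -5/2 (J = (½)*(-5) = -5/2 ≈ -2.5000)
B = 2295/2 (B = -17*27*(-5/2) = -459*(-5/2) = 2295/2 ≈ 1147.5)
B + (20268/(-1518) + ((1157 - 5343)/(-3426 + F))/12488) = 2295/2 + (20268/(-1518) + ((1157 - 5343)/(-3426 - 2625))/12488) = 2295/2 + (20268*(-1/1518) - 4186/(-6051)*(1/12488)) = 2295/2 + (-3378/253 - 4186*(-1/6051)*(1/12488)) = 2295/2 + (-3378/253 + (4186/6051)*(1/12488)) = 2295/2 + (-3378/253 + 299/5397492) = 2295/2 - 18232652329/1365565476 = 1548753731381/1365565476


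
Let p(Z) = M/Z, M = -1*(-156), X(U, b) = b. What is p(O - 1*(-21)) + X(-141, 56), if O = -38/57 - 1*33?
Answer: 830/19 ≈ 43.684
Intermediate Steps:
M = 156
O = -101/3 (O = -38*1/57 - 33 = -⅔ - 33 = -101/3 ≈ -33.667)
p(Z) = 156/Z
p(O - 1*(-21)) + X(-141, 56) = 156/(-101/3 - 1*(-21)) + 56 = 156/(-101/3 + 21) + 56 = 156/(-38/3) + 56 = 156*(-3/38) + 56 = -234/19 + 56 = 830/19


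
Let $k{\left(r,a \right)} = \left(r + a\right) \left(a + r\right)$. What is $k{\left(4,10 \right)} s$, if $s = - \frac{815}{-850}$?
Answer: $\frac{15974}{85} \approx 187.93$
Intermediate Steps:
$k{\left(r,a \right)} = \left(a + r\right)^{2}$ ($k{\left(r,a \right)} = \left(a + r\right) \left(a + r\right) = \left(a + r\right)^{2}$)
$s = \frac{163}{170}$ ($s = \left(-815\right) \left(- \frac{1}{850}\right) = \frac{163}{170} \approx 0.95882$)
$k{\left(4,10 \right)} s = \left(10 + 4\right)^{2} \cdot \frac{163}{170} = 14^{2} \cdot \frac{163}{170} = 196 \cdot \frac{163}{170} = \frac{15974}{85}$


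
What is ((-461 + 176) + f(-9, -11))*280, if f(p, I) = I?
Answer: -82880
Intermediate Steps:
((-461 + 176) + f(-9, -11))*280 = ((-461 + 176) - 11)*280 = (-285 - 11)*280 = -296*280 = -82880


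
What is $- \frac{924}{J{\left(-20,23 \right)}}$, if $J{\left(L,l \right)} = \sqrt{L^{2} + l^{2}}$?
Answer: $- \frac{924 \sqrt{929}}{929} \approx -30.315$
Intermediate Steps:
$- \frac{924}{J{\left(-20,23 \right)}} = - \frac{924}{\sqrt{\left(-20\right)^{2} + 23^{2}}} = - \frac{924}{\sqrt{400 + 529}} = - \frac{924}{\sqrt{929}} = - 924 \frac{\sqrt{929}}{929} = - \frac{924 \sqrt{929}}{929}$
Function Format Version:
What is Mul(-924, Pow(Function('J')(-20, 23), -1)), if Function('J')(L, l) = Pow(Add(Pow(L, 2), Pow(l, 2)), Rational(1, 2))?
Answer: Mul(Rational(-924, 929), Pow(929, Rational(1, 2))) ≈ -30.315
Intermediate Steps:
Mul(-924, Pow(Function('J')(-20, 23), -1)) = Mul(-924, Pow(Pow(Add(Pow(-20, 2), Pow(23, 2)), Rational(1, 2)), -1)) = Mul(-924, Pow(Pow(Add(400, 529), Rational(1, 2)), -1)) = Mul(-924, Pow(Pow(929, Rational(1, 2)), -1)) = Mul(-924, Mul(Rational(1, 929), Pow(929, Rational(1, 2)))) = Mul(Rational(-924, 929), Pow(929, Rational(1, 2)))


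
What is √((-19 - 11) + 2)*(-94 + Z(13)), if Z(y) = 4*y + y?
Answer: -58*I*√7 ≈ -153.45*I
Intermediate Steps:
Z(y) = 5*y
√((-19 - 11) + 2)*(-94 + Z(13)) = √((-19 - 11) + 2)*(-94 + 5*13) = √(-30 + 2)*(-94 + 65) = √(-28)*(-29) = (2*I*√7)*(-29) = -58*I*√7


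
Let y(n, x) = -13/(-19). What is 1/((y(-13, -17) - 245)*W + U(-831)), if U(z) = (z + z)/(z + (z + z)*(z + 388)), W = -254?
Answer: 16815/1043475142 ≈ 1.6114e-5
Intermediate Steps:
y(n, x) = 13/19 (y(n, x) = -13*(-1/19) = 13/19)
U(z) = 2*z/(z + 2*z*(388 + z)) (U(z) = (2*z)/(z + (2*z)*(388 + z)) = (2*z)/(z + 2*z*(388 + z)) = 2*z/(z + 2*z*(388 + z)))
1/((y(-13, -17) - 245)*W + U(-831)) = 1/((13/19 - 245)*(-254) + 2/(777 + 2*(-831))) = 1/(-4642/19*(-254) + 2/(777 - 1662)) = 1/(1179068/19 + 2/(-885)) = 1/(1179068/19 + 2*(-1/885)) = 1/(1179068/19 - 2/885) = 1/(1043475142/16815) = 16815/1043475142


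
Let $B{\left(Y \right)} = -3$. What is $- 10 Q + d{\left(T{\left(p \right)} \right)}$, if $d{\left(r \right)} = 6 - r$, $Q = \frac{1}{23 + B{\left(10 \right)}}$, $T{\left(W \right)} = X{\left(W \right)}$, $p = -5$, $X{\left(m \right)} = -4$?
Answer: $\frac{19}{2} \approx 9.5$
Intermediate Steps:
$T{\left(W \right)} = -4$
$Q = \frac{1}{20}$ ($Q = \frac{1}{23 - 3} = \frac{1}{20} \approx 0.05$)
$- 10 Q + d{\left(T{\left(p \right)} \right)} = \left(-10\right) \frac{1}{20} + \left(6 - -4\right) = - \frac{1}{2} + \left(6 + 4\right) = - \frac{1}{2} + 10 = \frac{19}{2}$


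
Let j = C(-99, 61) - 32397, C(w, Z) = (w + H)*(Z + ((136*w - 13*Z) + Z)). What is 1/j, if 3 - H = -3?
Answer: 1/1282158 ≈ 7.7994e-7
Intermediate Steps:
H = 6 (H = 3 - 1*(-3) = 3 + 3 = 6)
C(w, Z) = (6 + w)*(-11*Z + 136*w) (C(w, Z) = (w + 6)*(Z + ((136*w - 13*Z) + Z)) = (6 + w)*(Z + ((-13*Z + 136*w) + Z)) = (6 + w)*(Z + (-12*Z + 136*w)) = (6 + w)*(-11*Z + 136*w))
j = 1282158 (j = (-66*61 + 136*(-99)² + 816*(-99) - 11*61*(-99)) - 32397 = (-4026 + 136*9801 - 80784 + 66429) - 32397 = (-4026 + 1332936 - 80784 + 66429) - 32397 = 1314555 - 32397 = 1282158)
1/j = 1/1282158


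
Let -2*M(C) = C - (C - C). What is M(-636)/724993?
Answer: 318/724993 ≈ 0.00043862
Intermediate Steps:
M(C) = -C/2 (M(C) = -(C - (C - C))/2 = -(C - 1*0)/2 = -(C + 0)/2 = -C/2)
M(-636)/724993 = -½*(-636)/724993 = 318*(1/724993) = 318/724993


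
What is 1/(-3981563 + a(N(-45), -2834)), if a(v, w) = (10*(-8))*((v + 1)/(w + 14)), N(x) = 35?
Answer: -47/187133413 ≈ -2.5116e-7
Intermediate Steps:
a(v, w) = -80*(1 + v)/(14 + w)
1/(-3981563 + a(N(-45), -2834)) = 1/(-3981563 + 80*(-1 - 1*35)/(14 - 2834)) = 1/(-3981563 + 80*(-1 - 35)/(-2820)) = 1/(-3981563 + 80*(-1/2820)*(-36)) = 1/(-3981563 + 48/47) = 1/(-187133413/47) = -47/187133413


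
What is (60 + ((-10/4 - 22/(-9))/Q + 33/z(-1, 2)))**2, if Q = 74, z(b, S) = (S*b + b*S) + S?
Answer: 3357159481/1774224 ≈ 1892.2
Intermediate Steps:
z(b, S) = S + 2*S*b (z(b, S) = (S*b + S*b) + S = 2*S*b + S = S + 2*S*b)
(60 + ((-10/4 - 22/(-9))/Q + 33/z(-1, 2)))**2 = (60 + ((-10/4 - 22/(-9))/74 + 33/((2*(1 + 2*(-1))))))**2 = (60 + ((-10*1/4 - 22*(-1/9))*(1/74) + 33/((2*(1 - 2)))))**2 = (60 + ((-5/2 + 22/9)*(1/74) + 33/((2*(-1)))))**2 = (60 + (-1/18*1/74 + 33/(-2)))**2 = (60 + (-1/1332 + 33*(-1/2)))**2 = (60 + (-1/1332 - 33/2))**2 = (60 - 21979/1332)**2 = (57941/1332)**2 = 3357159481/1774224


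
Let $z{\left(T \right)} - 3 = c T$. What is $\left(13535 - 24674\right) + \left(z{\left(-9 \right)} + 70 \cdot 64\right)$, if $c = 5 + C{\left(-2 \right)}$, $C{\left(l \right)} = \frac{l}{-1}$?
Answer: $-6719$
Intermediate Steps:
$C{\left(l \right)} = - l$ ($C{\left(l \right)} = l \left(-1\right) = - l$)
$c = 7$ ($c = 5 - -2 = 5 + 2 = 7$)
$z{\left(T \right)} = 3 + 7 T$
$\left(13535 - 24674\right) + \left(z{\left(-9 \right)} + 70 \cdot 64\right) = \left(13535 - 24674\right) + \left(\left(3 + 7 \left(-9\right)\right) + 70 \cdot 64\right) = \left(13535 - 24674\right) + \left(\left(3 - 63\right) + 4480\right) = -11139 + \left(-60 + 4480\right) = -11139 + 4420 = -6719$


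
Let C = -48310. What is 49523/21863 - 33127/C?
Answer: 3116711731/1056201530 ≈ 2.9509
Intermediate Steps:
49523/21863 - 33127/C = 49523/21863 - 33127/(-48310) = 49523*(1/21863) - 33127*(-1/48310) = 49523/21863 + 33127/48310 = 3116711731/1056201530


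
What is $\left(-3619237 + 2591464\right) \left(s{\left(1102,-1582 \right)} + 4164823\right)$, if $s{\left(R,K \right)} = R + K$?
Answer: $-4279999298139$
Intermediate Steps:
$s{\left(R,K \right)} = K + R$
$\left(-3619237 + 2591464\right) \left(s{\left(1102,-1582 \right)} + 4164823\right) = \left(-3619237 + 2591464\right) \left(\left(-1582 + 1102\right) + 4164823\right) = - 1027773 \left(-480 + 4164823\right) = \left(-1027773\right) 4164343 = -4279999298139$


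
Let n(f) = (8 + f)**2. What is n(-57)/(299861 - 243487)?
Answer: 2401/56374 ≈ 0.042591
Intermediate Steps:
n(-57)/(299861 - 243487) = (8 - 57)**2/(299861 - 243487) = (-49)**2/56374 = 2401*(1/56374) = 2401/56374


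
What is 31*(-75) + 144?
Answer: -2181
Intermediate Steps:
31*(-75) + 144 = -2325 + 144 = -2181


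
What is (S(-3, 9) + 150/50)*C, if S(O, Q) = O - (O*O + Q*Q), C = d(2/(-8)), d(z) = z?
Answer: 45/2 ≈ 22.500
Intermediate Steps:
C = -¼ (C = 2/(-8) = 2*(-⅛) = -¼ ≈ -0.25000)
S(O, Q) = O - O² - Q² (S(O, Q) = O - (O² + Q²) = O + (-O² - Q²) = O - O² - Q²)
(S(-3, 9) + 150/50)*C = ((-3 - 1*(-3)² - 1*9²) + 150/50)*(-¼) = ((-3 - 1*9 - 1*81) + 150*(1/50))*(-¼) = ((-3 - 9 - 81) + 3)*(-¼) = (-93 + 3)*(-¼) = -90*(-¼) = 45/2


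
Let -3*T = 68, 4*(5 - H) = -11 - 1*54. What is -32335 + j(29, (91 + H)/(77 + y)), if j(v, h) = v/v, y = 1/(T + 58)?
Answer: -32334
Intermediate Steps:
H = 85/4 (H = 5 - (-11 - 1*54)/4 = 5 - (-11 - 54)/4 = 5 - ¼*(-65) = 5 + 65/4 = 85/4 ≈ 21.250)
T = -68/3 (T = -⅓*68 = -68/3 ≈ -22.667)
y = 3/106 (y = 1/(-68/3 + 58) = 1/(106/3) = 3/106 ≈ 0.028302)
j(v, h) = 1
-32335 + j(29, (91 + H)/(77 + y)) = -32335 + 1 = -32334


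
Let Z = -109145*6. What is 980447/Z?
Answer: -980447/654870 ≈ -1.4972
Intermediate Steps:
Z = -654870
980447/Z = 980447/(-654870) = 980447*(-1/654870) = -980447/654870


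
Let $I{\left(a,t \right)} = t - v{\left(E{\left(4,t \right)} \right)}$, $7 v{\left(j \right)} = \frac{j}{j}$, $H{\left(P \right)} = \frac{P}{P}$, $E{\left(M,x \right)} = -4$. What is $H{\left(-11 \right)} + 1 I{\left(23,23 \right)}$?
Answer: $\frac{167}{7} \approx 23.857$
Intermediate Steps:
$H{\left(P \right)} = 1$
$v{\left(j \right)} = \frac{1}{7}$ ($v{\left(j \right)} = \frac{j \frac{1}{j}}{7} = \frac{1}{7} \cdot 1 = \frac{1}{7}$)
$I{\left(a,t \right)} = - \frac{1}{7} + t$ ($I{\left(a,t \right)} = t - \frac{1}{7} = - \frac{1}{7} + t$)
$H{\left(-11 \right)} + 1 I{\left(23,23 \right)} = 1 + 1 \left(- \frac{1}{7} + 23\right) = 1 + 1 \cdot \frac{160}{7} = 1 + \frac{160}{7} = \frac{167}{7}$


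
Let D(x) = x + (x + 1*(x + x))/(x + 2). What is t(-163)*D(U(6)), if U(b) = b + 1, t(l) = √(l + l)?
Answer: 28*I*√326/3 ≈ 168.52*I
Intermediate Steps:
t(l) = √2*√l (t(l) = √(2*l) = √2*√l)
U(b) = 1 + b
D(x) = x + 3*x/(2 + x) (D(x) = x + (x + 1*(2*x))/(2 + x) = x + (x + 2*x)/(2 + x) = x + (3*x)/(2 + x) = x + 3*x/(2 + x))
t(-163)*D(U(6)) = (√2*√(-163))*((1 + 6)*(5 + (1 + 6))/(2 + (1 + 6))) = (√2*(I*√163))*(7*(5 + 7)/(2 + 7)) = (I*√326)*(7*12/9) = (I*√326)*(7*(⅑)*12) = (I*√326)*(28/3) = 28*I*√326/3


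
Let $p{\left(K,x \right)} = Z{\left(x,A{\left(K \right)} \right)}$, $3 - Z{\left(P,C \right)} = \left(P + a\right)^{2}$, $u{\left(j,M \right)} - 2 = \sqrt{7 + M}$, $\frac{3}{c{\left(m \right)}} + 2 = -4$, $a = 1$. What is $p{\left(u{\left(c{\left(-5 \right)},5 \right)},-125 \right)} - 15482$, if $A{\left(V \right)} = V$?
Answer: $-30855$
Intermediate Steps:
$c{\left(m \right)} = - \frac{1}{2}$ ($c{\left(m \right)} = \frac{3}{-2 - 4} = \frac{3}{-6} = 3 \left(- \frac{1}{6}\right) = - \frac{1}{2}$)
$u{\left(j,M \right)} = 2 + \sqrt{7 + M}$
$Z{\left(P,C \right)} = 3 - \left(1 + P\right)^{2}$ ($Z{\left(P,C \right)} = 3 - \left(P + 1\right)^{2} = 3 - \left(1 + P\right)^{2}$)
$p{\left(K,x \right)} = 3 - \left(1 + x\right)^{2}$
$p{\left(u{\left(c{\left(-5 \right)},5 \right)},-125 \right)} - 15482 = \left(3 - \left(1 - 125\right)^{2}\right) - 15482 = \left(3 - \left(-124\right)^{2}\right) - 15482 = \left(3 - 15376\right) - 15482 = -15373 - 15482 = -30855$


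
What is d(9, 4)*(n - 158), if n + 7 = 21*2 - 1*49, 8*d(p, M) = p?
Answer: -387/2 ≈ -193.50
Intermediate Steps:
d(p, M) = p/8
n = -14 (n = -7 + (21*2 - 1*49) = -7 + (42 - 49) = -7 - 7 = -14)
d(9, 4)*(n - 158) = ((⅛)*9)*(-14 - 158) = (9/8)*(-172) = -387/2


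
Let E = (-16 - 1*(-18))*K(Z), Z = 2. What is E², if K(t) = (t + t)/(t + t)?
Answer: 4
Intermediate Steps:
K(t) = 1 (K(t) = (2*t)/((2*t)) = (2*t)*(1/(2*t)) = 1)
E = 2 (E = (-16 - 1*(-18))*1 = (-16 + 18)*1 = 2*1 = 2)
E² = 2² = 4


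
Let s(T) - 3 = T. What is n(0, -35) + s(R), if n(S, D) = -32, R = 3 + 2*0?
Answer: -26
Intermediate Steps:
R = 3 (R = 3 + 0 = 3)
s(T) = 3 + T
n(0, -35) + s(R) = -32 + (3 + 3) = -32 + 6 = -26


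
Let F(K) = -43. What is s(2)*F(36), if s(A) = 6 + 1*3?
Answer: -387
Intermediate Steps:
s(A) = 9 (s(A) = 6 + 3 = 9)
s(2)*F(36) = 9*(-43) = -387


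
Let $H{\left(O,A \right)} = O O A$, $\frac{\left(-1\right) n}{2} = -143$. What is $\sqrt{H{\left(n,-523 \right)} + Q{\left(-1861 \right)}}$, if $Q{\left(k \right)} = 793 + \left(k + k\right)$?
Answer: $i \sqrt{42782237} \approx 6540.8 i$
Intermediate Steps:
$n = 286$ ($n = \left(-2\right) \left(-143\right) = 286$)
$H{\left(O,A \right)} = A O^{2}$ ($H{\left(O,A \right)} = O^{2} A = A O^{2}$)
$Q{\left(k \right)} = 793 + 2 k$
$\sqrt{H{\left(n,-523 \right)} + Q{\left(-1861 \right)}} = \sqrt{- 523 \cdot 286^{2} + \left(793 + 2 \left(-1861\right)\right)} = \sqrt{\left(-523\right) 81796 + \left(793 - 3722\right)} = \sqrt{-42779308 - 2929} = \sqrt{-42782237} = i \sqrt{42782237}$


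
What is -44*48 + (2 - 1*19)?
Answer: -2129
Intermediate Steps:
-44*48 + (2 - 1*19) = -2112 + (2 - 19) = -2112 - 17 = -2129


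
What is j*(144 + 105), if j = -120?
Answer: -29880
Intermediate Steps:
j*(144 + 105) = -120*(144 + 105) = -120*249 = -29880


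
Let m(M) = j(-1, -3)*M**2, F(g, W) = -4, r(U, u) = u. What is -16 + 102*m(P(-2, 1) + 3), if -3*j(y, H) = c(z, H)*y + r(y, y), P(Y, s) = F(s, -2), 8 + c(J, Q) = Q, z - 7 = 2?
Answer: -356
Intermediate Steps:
z = 9 (z = 7 + 2 = 9)
c(J, Q) = -8 + Q
P(Y, s) = -4
j(y, H) = -y/3 - y*(-8 + H)/3 (j(y, H) = -((-8 + H)*y + y)/3 = -(y*(-8 + H) + y)/3 = -(y + y*(-8 + H))/3 = -y/3 - y*(-8 + H)/3)
m(M) = -10*M**2/3 (m(M) = ((1/3)*(-1)*(7 - 1*(-3)))*M**2 = ((1/3)*(-1)*(7 + 3))*M**2 = ((1/3)*(-1)*10)*M**2 = -10*M**2/3)
-16 + 102*m(P(-2, 1) + 3) = -16 + 102*(-10*(-4 + 3)**2/3) = -16 + 102*(-10/3*(-1)**2) = -16 + 102*(-10/3*1) = -16 + 102*(-10/3) = -16 - 340 = -356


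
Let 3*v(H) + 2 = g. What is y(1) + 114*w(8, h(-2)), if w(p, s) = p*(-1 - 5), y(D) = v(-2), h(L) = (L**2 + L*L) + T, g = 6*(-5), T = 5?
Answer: -16448/3 ≈ -5482.7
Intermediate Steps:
g = -30
v(H) = -32/3 (v(H) = -2/3 + (1/3)*(-30) = -2/3 - 10 = -32/3)
h(L) = 5 + 2*L**2 (h(L) = (L**2 + L*L) + 5 = (L**2 + L**2) + 5 = 2*L**2 + 5 = 5 + 2*L**2)
y(D) = -32/3
w(p, s) = -6*p (w(p, s) = p*(-6) = -6*p)
y(1) + 114*w(8, h(-2)) = -32/3 + 114*(-6*8) = -32/3 + 114*(-48) = -32/3 - 5472 = -16448/3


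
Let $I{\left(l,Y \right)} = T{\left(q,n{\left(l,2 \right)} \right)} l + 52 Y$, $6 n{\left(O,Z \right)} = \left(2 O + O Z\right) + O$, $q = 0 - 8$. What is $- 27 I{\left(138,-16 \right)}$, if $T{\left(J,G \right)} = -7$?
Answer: $48546$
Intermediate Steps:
$q = -8$
$n{\left(O,Z \right)} = \frac{O}{2} + \frac{O Z}{6}$ ($n{\left(O,Z \right)} = \frac{\left(2 O + O Z\right) + O}{6} = \frac{3 O + O Z}{6} = \frac{O}{2} + \frac{O Z}{6}$)
$I{\left(l,Y \right)} = - 7 l + 52 Y$
$- 27 I{\left(138,-16 \right)} = - 27 \left(\left(-7\right) 138 + 52 \left(-16\right)\right) = - 27 \left(-966 - 832\right) = \left(-27\right) \left(-1798\right) = 48546$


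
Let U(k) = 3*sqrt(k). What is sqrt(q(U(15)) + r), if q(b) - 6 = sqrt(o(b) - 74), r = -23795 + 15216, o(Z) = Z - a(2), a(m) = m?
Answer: sqrt(-8573 + sqrt(-76 + 3*sqrt(15))) ≈ 0.0433 + 92.59*I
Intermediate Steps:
o(Z) = -2 + Z (o(Z) = Z - 1*2 = Z - 2 = -2 + Z)
r = -8579
q(b) = 6 + sqrt(-76 + b) (q(b) = 6 + sqrt((-2 + b) - 74) = 6 + sqrt(-76 + b))
sqrt(q(U(15)) + r) = sqrt((6 + sqrt(-76 + 3*sqrt(15))) - 8579) = sqrt(-8573 + sqrt(-76 + 3*sqrt(15)))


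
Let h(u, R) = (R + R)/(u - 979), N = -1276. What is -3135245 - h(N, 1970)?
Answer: -1413994707/451 ≈ -3.1352e+6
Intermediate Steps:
h(u, R) = 2*R/(-979 + u) (h(u, R) = (2*R)/(-979 + u) = 2*R/(-979 + u))
-3135245 - h(N, 1970) = -3135245 - 2*1970/(-979 - 1276) = -3135245 - 2*1970/(-2255) = -3135245 - 2*1970*(-1)/2255 = -3135245 - 1*(-788/451) = -3135245 + 788/451 = -1413994707/451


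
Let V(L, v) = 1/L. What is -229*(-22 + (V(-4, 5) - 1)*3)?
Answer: 23587/4 ≈ 5896.8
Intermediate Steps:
-229*(-22 + (V(-4, 5) - 1)*3) = -229*(-22 + (1/(-4) - 1)*3) = -229*(-22 + (-¼ - 1)*3) = -229*(-22 - 5/4*3) = -229*(-22 - 15/4) = -229*(-103/4) = 23587/4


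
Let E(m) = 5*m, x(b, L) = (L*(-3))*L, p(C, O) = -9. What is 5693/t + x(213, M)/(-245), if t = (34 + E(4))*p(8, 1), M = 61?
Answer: 4030433/119070 ≈ 33.849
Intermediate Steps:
x(b, L) = -3*L² (x(b, L) = (-3*L)*L = -3*L²)
t = -486 (t = (34 + 5*4)*(-9) = (34 + 20)*(-9) = 54*(-9) = -486)
5693/t + x(213, M)/(-245) = 5693/(-486) - 3*61²/(-245) = 5693*(-1/486) - 3*3721*(-1/245) = -5693/486 - 11163*(-1/245) = -5693/486 + 11163/245 = 4030433/119070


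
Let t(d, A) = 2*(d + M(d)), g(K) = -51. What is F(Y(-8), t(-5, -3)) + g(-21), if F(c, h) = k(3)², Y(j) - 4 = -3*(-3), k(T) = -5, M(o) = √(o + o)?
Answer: -26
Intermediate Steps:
M(o) = √2*√o (M(o) = √(2*o) = √2*√o)
Y(j) = 13 (Y(j) = 4 - 3*(-3) = 4 + 9 = 13)
t(d, A) = 2*d + 2*√2*√d (t(d, A) = 2*(d + √2*√d) = 2*d + 2*√2*√d)
F(c, h) = 25 (F(c, h) = (-5)² = 25)
F(Y(-8), t(-5, -3)) + g(-21) = 25 - 51 = -26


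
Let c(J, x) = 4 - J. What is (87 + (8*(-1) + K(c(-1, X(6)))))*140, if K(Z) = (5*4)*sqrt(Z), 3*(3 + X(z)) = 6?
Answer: 11060 + 2800*sqrt(5) ≈ 17321.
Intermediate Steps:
X(z) = -1 (X(z) = -3 + (1/3)*6 = -3 + 2 = -1)
K(Z) = 20*sqrt(Z)
(87 + (8*(-1) + K(c(-1, X(6)))))*140 = (87 + (8*(-1) + 20*sqrt(4 - 1*(-1))))*140 = (87 + (-8 + 20*sqrt(4 + 1)))*140 = (87 + (-8 + 20*sqrt(5)))*140 = (79 + 20*sqrt(5))*140 = 11060 + 2800*sqrt(5)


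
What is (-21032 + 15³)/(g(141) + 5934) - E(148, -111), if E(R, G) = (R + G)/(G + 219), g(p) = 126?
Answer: -88799/27270 ≈ -3.2563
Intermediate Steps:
E(R, G) = (G + R)/(219 + G)
(-21032 + 15³)/(g(141) + 5934) - E(148, -111) = (-21032 + 15³)/(126 + 5934) - (-111 + 148)/(219 - 111) = (-21032 + 3375)/6060 - 37/108 = -17657*1/6060 - 37/108 = -17657/6060 - 1*37/108 = -17657/6060 - 37/108 = -88799/27270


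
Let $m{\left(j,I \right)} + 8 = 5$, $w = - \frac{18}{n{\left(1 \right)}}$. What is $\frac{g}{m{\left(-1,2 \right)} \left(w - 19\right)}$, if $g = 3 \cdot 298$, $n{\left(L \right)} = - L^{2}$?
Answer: $298$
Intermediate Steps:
$g = 894$
$w = 18$ ($w = - \frac{18}{\left(-1\right) 1^{2}} = - \frac{18}{\left(-1\right) 1} = - \frac{18}{-1} = \left(-18\right) \left(-1\right) = 18$)
$m{\left(j,I \right)} = -3$ ($m{\left(j,I \right)} = -8 + 5 = -3$)
$\frac{g}{m{\left(-1,2 \right)} \left(w - 19\right)} = \frac{894}{\left(-3\right) \left(18 - 19\right)} = \frac{894}{\left(-3\right) \left(-1\right)} = \frac{894}{3} = 894 \cdot \frac{1}{3} = 298$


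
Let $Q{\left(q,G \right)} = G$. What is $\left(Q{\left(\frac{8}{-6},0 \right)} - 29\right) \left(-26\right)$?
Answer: $754$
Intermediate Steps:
$\left(Q{\left(\frac{8}{-6},0 \right)} - 29\right) \left(-26\right) = \left(0 - 29\right) \left(-26\right) = \left(-29\right) \left(-26\right) = 754$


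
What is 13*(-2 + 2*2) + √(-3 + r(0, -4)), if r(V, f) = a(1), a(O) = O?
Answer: 26 + I*√2 ≈ 26.0 + 1.4142*I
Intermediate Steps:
r(V, f) = 1
13*(-2 + 2*2) + √(-3 + r(0, -4)) = 13*(-2 + 2*2) + √(-3 + 1) = 13*(-2 + 4) + √(-2) = 13*2 + I*√2 = 26 + I*√2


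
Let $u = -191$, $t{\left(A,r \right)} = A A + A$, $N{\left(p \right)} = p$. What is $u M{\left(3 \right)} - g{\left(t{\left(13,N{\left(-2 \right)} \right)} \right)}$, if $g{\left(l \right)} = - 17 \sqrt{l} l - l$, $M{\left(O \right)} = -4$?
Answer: $946 + 3094 \sqrt{182} \approx 42686.0$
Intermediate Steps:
$t{\left(A,r \right)} = A + A^{2}$ ($t{\left(A,r \right)} = A^{2} + A = A + A^{2}$)
$g{\left(l \right)} = - l - 17 l^{\frac{3}{2}}$ ($g{\left(l \right)} = - 17 l^{\frac{3}{2}} - l = - l - 17 l^{\frac{3}{2}}$)
$u M{\left(3 \right)} - g{\left(t{\left(13,N{\left(-2 \right)} \right)} \right)} = \left(-191\right) \left(-4\right) - \left(- 13 \left(1 + 13\right) - 17 \left(13 \left(1 + 13\right)\right)^{\frac{3}{2}}\right) = 764 - \left(- 13 \cdot 14 - 17 \left(13 \cdot 14\right)^{\frac{3}{2}}\right) = 764 - \left(\left(-1\right) 182 - 17 \cdot 182^{\frac{3}{2}}\right) = 764 - \left(-182 - 17 \cdot 182 \sqrt{182}\right) = 764 - \left(-182 - 3094 \sqrt{182}\right) = 764 + \left(182 + 3094 \sqrt{182}\right) = 946 + 3094 \sqrt{182}$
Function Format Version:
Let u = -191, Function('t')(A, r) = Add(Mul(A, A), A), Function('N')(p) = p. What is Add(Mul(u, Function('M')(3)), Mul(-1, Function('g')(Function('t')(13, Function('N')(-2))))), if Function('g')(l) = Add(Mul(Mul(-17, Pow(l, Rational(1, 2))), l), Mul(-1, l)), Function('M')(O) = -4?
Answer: Add(946, Mul(3094, Pow(182, Rational(1, 2)))) ≈ 42686.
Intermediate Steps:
Function('t')(A, r) = Add(A, Pow(A, 2)) (Function('t')(A, r) = Add(Pow(A, 2), A) = Add(A, Pow(A, 2)))
Function('g')(l) = Add(Mul(-1, l), Mul(-17, Pow(l, Rational(3, 2)))) (Function('g')(l) = Add(Mul(-17, Pow(l, Rational(3, 2))), Mul(-1, l)) = Add(Mul(-1, l), Mul(-17, Pow(l, Rational(3, 2)))))
Add(Mul(u, Function('M')(3)), Mul(-1, Function('g')(Function('t')(13, Function('N')(-2))))) = Add(Mul(-191, -4), Mul(-1, Add(Mul(-1, Mul(13, Add(1, 13))), Mul(-17, Pow(Mul(13, Add(1, 13)), Rational(3, 2)))))) = Add(764, Mul(-1, Add(Mul(-1, Mul(13, 14)), Mul(-17, Pow(Mul(13, 14), Rational(3, 2)))))) = Add(764, Mul(-1, Add(Mul(-1, 182), Mul(-17, Pow(182, Rational(3, 2)))))) = Add(764, Mul(-1, Add(-182, Mul(-17, Mul(182, Pow(182, Rational(1, 2))))))) = Add(764, Mul(-1, Add(-182, Mul(-3094, Pow(182, Rational(1, 2)))))) = Add(764, Add(182, Mul(3094, Pow(182, Rational(1, 2))))) = Add(946, Mul(3094, Pow(182, Rational(1, 2))))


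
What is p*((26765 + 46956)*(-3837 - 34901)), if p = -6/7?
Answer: 2447832084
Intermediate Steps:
p = -6/7 (p = -6*⅐ = -6/7 ≈ -0.85714)
p*((26765 + 46956)*(-3837 - 34901)) = -6*(26765 + 46956)*(-3837 - 34901)/7 = -442326*(-38738)/7 = -6/7*(-2855804098) = 2447832084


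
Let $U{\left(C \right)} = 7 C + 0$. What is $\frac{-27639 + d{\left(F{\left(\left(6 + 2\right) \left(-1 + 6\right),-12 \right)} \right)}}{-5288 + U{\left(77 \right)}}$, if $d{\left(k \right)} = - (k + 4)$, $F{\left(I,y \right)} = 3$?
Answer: $\frac{27646}{4749} \approx 5.8214$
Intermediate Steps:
$U{\left(C \right)} = 7 C$
$d{\left(k \right)} = -4 - k$ ($d{\left(k \right)} = - (4 + k) = -4 - k$)
$\frac{-27639 + d{\left(F{\left(\left(6 + 2\right) \left(-1 + 6\right),-12 \right)} \right)}}{-5288 + U{\left(77 \right)}} = \frac{-27639 - 7}{-5288 + 7 \cdot 77} = \frac{-27639 - 7}{-5288 + 539} = \frac{-27639 - 7}{-4749} = \left(-27646\right) \left(- \frac{1}{4749}\right) = \frac{27646}{4749}$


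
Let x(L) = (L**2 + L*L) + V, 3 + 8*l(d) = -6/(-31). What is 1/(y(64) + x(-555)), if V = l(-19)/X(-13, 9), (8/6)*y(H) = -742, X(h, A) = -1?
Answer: 248/152642475 ≈ 1.6247e-6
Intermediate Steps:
l(d) = -87/248 (l(d) = -3/8 + (-6/(-31))/8 = -3/8 + (-6*(-1/31))/8 = -3/8 + (1/8)*(6/31) = -3/8 + 3/124 = -87/248)
y(H) = -1113/2 (y(H) = (3/4)*(-742) = -1113/2)
V = 87/248 (V = -87/248/(-1) = -87/248*(-1) = 87/248 ≈ 0.35081)
x(L) = 87/248 + 2*L**2 (x(L) = (L**2 + L*L) + 87/248 = (L**2 + L**2) + 87/248 = 2*L**2 + 87/248 = 87/248 + 2*L**2)
1/(y(64) + x(-555)) = 1/(-1113/2 + (87/248 + 2*(-555)**2)) = 1/(-1113/2 + (87/248 + 2*308025)) = 1/(-1113/2 + (87/248 + 616050)) = 1/(-1113/2 + 152780487/248) = 1/(152642475/248) = 248/152642475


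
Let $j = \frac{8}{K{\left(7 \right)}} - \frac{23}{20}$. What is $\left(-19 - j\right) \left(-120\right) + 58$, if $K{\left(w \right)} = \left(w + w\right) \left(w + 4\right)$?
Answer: $\frac{169880}{77} \approx 2206.2$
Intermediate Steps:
$K{\left(w \right)} = 2 w \left(4 + w\right)$
$j = - \frac{1691}{1540}$ ($j = \frac{8}{2 \cdot 7 \left(4 + 7\right)} - \frac{23}{20} = \frac{8}{2 \cdot 7 \cdot 11} - \frac{23}{20} = \frac{8}{154} - \frac{23}{20} = 8 \cdot \frac{1}{154} - \frac{23}{20} = \frac{4}{77} - \frac{23}{20} = - \frac{1691}{1540} \approx -1.0981$)
$\left(-19 - j\right) \left(-120\right) + 58 = \left(-19 - - \frac{1691}{1540}\right) \left(-120\right) + 58 = \left(-19 + \frac{1691}{1540}\right) \left(-120\right) + 58 = \left(- \frac{27569}{1540}\right) \left(-120\right) + 58 = \frac{165414}{77} + 58 = \frac{169880}{77}$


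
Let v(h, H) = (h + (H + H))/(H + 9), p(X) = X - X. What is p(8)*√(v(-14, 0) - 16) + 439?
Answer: 439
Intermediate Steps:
p(X) = 0
v(h, H) = (h + 2*H)/(9 + H)
p(8)*√(v(-14, 0) - 16) + 439 = 0*√((-14 + 2*0)/(9 + 0) - 16) + 439 = 0*√((-14 + 0)/9 - 16) + 439 = 0*√((⅑)*(-14) - 16) + 439 = 0*√(-14/9 - 16) + 439 = 0*√(-158/9) + 439 = 0*(I*√158/3) + 439 = 0 + 439 = 439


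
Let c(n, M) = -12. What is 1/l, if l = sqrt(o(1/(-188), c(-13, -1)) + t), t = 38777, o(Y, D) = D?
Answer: sqrt(38765)/38765 ≈ 0.0050790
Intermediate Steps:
l = sqrt(38765) (l = sqrt(-12 + 38777) = sqrt(38765) ≈ 196.89)
1/l = 1/(sqrt(38765)) = sqrt(38765)/38765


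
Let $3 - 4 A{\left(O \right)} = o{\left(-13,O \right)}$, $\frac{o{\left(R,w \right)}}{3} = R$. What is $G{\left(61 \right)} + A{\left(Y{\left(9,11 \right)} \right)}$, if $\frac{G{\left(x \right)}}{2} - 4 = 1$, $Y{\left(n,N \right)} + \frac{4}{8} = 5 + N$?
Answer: $\frac{41}{2} \approx 20.5$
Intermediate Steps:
$Y{\left(n,N \right)} = \frac{9}{2} + N$ ($Y{\left(n,N \right)} = - \frac{1}{2} + \left(5 + N\right) = \frac{9}{2} + N$)
$G{\left(x \right)} = 10$ ($G{\left(x \right)} = 8 + 2 \cdot 1 = 8 + 2 = 10$)
$o{\left(R,w \right)} = 3 R$
$A{\left(O \right)} = \frac{21}{2}$ ($A{\left(O \right)} = \frac{3}{4} - \frac{3 \left(-13\right)}{4} = \frac{3}{4} - - \frac{39}{4} = \frac{3}{4} + \frac{39}{4} = \frac{21}{2}$)
$G{\left(61 \right)} + A{\left(Y{\left(9,11 \right)} \right)} = 10 + \frac{21}{2} = \frac{41}{2}$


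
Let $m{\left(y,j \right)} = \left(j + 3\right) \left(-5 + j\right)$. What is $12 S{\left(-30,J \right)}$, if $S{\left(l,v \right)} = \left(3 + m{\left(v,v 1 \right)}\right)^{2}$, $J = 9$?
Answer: $31212$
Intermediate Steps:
$m{\left(y,j \right)} = \left(-5 + j\right) \left(3 + j\right)$ ($m{\left(y,j \right)} = \left(3 + j\right) \left(-5 + j\right) = \left(-5 + j\right) \left(3 + j\right)$)
$S{\left(l,v \right)} = \left(-12 + v^{2} - 2 v\right)^{2}$ ($S{\left(l,v \right)} = \left(3 - \left(15 - v^{2} + 2 v 1\right)\right)^{2} = \left(3 - \left(15 - v^{2} + 2 v\right)\right)^{2} = \left(-12 + v^{2} - 2 v\right)^{2}$)
$12 S{\left(-30,J \right)} = 12 \left(12 - 9^{2} + 2 \cdot 9\right)^{2} = 12 \left(12 - 81 + 18\right)^{2} = 12 \left(-51\right)^{2} = 12 \cdot 2601 = 31212$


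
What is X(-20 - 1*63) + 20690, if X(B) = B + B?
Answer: 20524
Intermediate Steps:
X(B) = 2*B
X(-20 - 1*63) + 20690 = 2*(-20 - 1*63) + 20690 = 2*(-20 - 63) + 20690 = 2*(-83) + 20690 = -166 + 20690 = 20524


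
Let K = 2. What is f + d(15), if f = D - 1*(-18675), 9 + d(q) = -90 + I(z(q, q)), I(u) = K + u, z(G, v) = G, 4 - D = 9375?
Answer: 9222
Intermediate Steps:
D = -9371 (D = 4 - 1*9375 = 4 - 9375 = -9371)
I(u) = 2 + u
d(q) = -97 + q (d(q) = -9 + (-90 + (2 + q)) = -9 + (-88 + q) = -97 + q)
f = 9304 (f = -9371 - 1*(-18675) = -9371 + 18675 = 9304)
f + d(15) = 9304 + (-97 + 15) = 9304 - 82 = 9222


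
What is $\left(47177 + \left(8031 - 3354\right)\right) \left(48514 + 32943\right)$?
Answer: $4223871278$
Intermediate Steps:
$\left(47177 + \left(8031 - 3354\right)\right) \left(48514 + 32943\right) = \left(47177 + 4677\right) 81457 = 51854 \cdot 81457 = 4223871278$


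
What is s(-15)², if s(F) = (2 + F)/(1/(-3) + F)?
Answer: 1521/2116 ≈ 0.71881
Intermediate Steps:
s(F) = (2 + F)/(-⅓ + F)
s(-15)² = (3*(2 - 15)/(-1 + 3*(-15)))² = (3*(-13)/(-1 - 45))² = (3*(-13)/(-46))² = (3*(-1/46)*(-13))² = (39/46)² = 1521/2116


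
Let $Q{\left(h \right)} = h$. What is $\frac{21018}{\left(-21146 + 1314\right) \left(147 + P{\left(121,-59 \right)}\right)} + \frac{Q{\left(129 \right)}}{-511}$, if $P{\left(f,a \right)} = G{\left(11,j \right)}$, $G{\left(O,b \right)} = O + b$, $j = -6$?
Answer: $- \frac{199803027}{770195552} \approx -0.25942$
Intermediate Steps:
$P{\left(f,a \right)} = 5$ ($P{\left(f,a \right)} = 11 - 6 = 5$)
$\frac{21018}{\left(-21146 + 1314\right) \left(147 + P{\left(121,-59 \right)}\right)} + \frac{Q{\left(129 \right)}}{-511} = \frac{21018}{\left(-21146 + 1314\right) \left(147 + 5\right)} + \frac{129}{-511} = \frac{21018}{\left(-19832\right) 152} + 129 \left(- \frac{1}{511}\right) = \frac{21018}{-3014464} - \frac{129}{511} = 21018 \left(- \frac{1}{3014464}\right) - \frac{129}{511} = - \frac{10509}{1507232} - \frac{129}{511} = - \frac{199803027}{770195552}$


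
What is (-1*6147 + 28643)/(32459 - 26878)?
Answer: 22496/5581 ≈ 4.0308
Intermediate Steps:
(-1*6147 + 28643)/(32459 - 26878) = (-6147 + 28643)/5581 = 22496*(1/5581) = 22496/5581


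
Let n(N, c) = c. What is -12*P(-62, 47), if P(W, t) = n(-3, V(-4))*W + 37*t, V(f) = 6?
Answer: -16404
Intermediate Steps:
P(W, t) = 6*W + 37*t
-12*P(-62, 47) = -12*(6*(-62) + 37*47) = -12*(-372 + 1739) = -12*1367 = -16404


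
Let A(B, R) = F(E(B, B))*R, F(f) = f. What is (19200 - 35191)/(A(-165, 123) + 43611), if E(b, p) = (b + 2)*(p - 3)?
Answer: -15991/3411843 ≈ -0.0046869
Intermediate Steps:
E(b, p) = (-3 + p)*(2 + b) (E(b, p) = (2 + b)*(-3 + p) = (-3 + p)*(2 + b))
A(B, R) = R*(-6 + B² - B) (A(B, R) = (-6 - 3*B + 2*B + B*B)*R = (-6 - 3*B + 2*B + B²)*R = (-6 + B² - B)*R = R*(-6 + B² - B))
(19200 - 35191)/(A(-165, 123) + 43611) = (19200 - 35191)/(123*(-6 + (-165)² - 1*(-165)) + 43611) = -15991/(123*(-6 + 27225 + 165) + 43611) = -15991/(123*27384 + 43611) = -15991/(3368232 + 43611) = -15991/3411843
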